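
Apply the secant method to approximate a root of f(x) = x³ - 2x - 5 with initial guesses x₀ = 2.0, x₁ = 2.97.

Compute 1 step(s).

f(x) = x³ - 2x - 5
x₀ = 2.0, x₁ = 2.97

Secant formula: x_{n+1} = x_n - f(x_n)(x_n - x_{n-1})/(f(x_n) - f(x_{n-1}))

Iteration 1:
  f(2.000000) = -1.000000
  f(2.970000) = 15.258073
  x_2 = 2.970000 - 15.258073×(2.970000 - 2.000000)/(15.258073 - (-1.000000))
       = 2.059663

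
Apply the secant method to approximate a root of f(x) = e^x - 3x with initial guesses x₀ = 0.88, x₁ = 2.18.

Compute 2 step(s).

f(x) = e^x - 3x
x₀ = 0.88, x₁ = 2.18

Secant formula: x_{n+1} = x_n - f(x_n)(x_n - x_{n-1})/(f(x_n) - f(x_{n-1}))

Iteration 1:
  f(0.880000) = -0.229100
  f(2.180000) = 2.306306
  x_2 = 2.180000 - 2.306306×(2.180000 - 0.880000)/(2.306306 - (-0.229100))
       = 0.997468
Iteration 2:
  f(2.180000) = 2.306306
  f(0.997468) = -0.280996
  x_3 = 0.997468 - (-0.280996)×(0.997468 - 2.180000)/(-0.280996 - 2.306306)
       = 1.125898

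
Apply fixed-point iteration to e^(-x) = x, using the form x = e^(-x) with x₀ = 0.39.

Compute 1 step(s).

Equation: e^(-x) = x
Fixed-point form: x = e^(-x)
x₀ = 0.39

x_1 = g(0.390000) = 0.677057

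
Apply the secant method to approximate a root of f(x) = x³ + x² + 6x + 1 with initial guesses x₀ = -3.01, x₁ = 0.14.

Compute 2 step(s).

f(x) = x³ + x² + 6x + 1
x₀ = -3.01, x₁ = 0.14

Secant formula: x_{n+1} = x_n - f(x_n)(x_n - x_{n-1})/(f(x_n) - f(x_{n-1}))

Iteration 1:
  f(-3.010000) = -35.270801
  f(0.140000) = 1.862344
  x_2 = 0.140000 - 1.862344×(0.140000 - (-3.010000))/(1.862344 - (-35.270801))
       = -0.017982
Iteration 2:
  f(0.140000) = 1.862344
  f(-0.017982) = 0.892423
  x_3 = -0.017982 - 0.892423×(-0.017982 - 0.140000)/(0.892423 - 1.862344)
       = -0.163342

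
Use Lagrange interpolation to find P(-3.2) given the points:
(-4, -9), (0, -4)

Lagrange interpolation formula:
P(x) = Σ yᵢ × Lᵢ(x)
where Lᵢ(x) = Π_{j≠i} (x - xⱼ)/(xᵢ - xⱼ)

L_0(-3.2) = (-3.2 - 0)/(-4 - 0) = 0.800000
L_1(-3.2) = (-3.2 - (-4))/(0 - (-4)) = 0.200000

P(-3.2) = (-9)×L_0(-3.2) + (-4)×L_1(-3.2)
P(-3.2) = -8.000000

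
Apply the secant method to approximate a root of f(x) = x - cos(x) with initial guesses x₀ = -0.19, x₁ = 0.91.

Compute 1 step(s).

f(x) = x - cos(x)
x₀ = -0.19, x₁ = 0.91

Secant formula: x_{n+1} = x_n - f(x_n)(x_n - x_{n-1})/(f(x_n) - f(x_{n-1}))

Iteration 1:
  f(-0.190000) = -1.172004
  f(0.910000) = 0.296254
  x_2 = 0.910000 - 0.296254×(0.910000 - (-0.190000))/(0.296254 - (-1.172004))
       = 0.688050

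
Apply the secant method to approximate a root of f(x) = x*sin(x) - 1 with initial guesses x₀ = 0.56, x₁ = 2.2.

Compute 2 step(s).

f(x) = x*sin(x) - 1
x₀ = 0.56, x₁ = 2.2

Secant formula: x_{n+1} = x_n - f(x_n)(x_n - x_{n-1})/(f(x_n) - f(x_{n-1}))

Iteration 1:
  f(0.560000) = -0.702536
  f(2.200000) = 0.778692
  x_2 = 2.200000 - 0.778692×(2.200000 - 0.560000)/(0.778692 - (-0.702536))
       = 1.337840
Iteration 2:
  f(2.200000) = 0.778692
  f(1.337840) = 0.301703
  x_3 = 1.337840 - 0.301703×(1.337840 - 2.200000)/(0.301703 - 0.778692)
       = 0.792511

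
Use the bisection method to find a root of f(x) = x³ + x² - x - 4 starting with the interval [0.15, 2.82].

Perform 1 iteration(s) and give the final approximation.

f(x) = x³ + x² - x - 4
Initial interval: [0.15, 2.82]

Iteration 1:
  c_1 = (0.150000 + 2.820000)/2 = 1.485000
  f(c_1) = f(1.485000) = -0.005016
  f(a) × f(c) ≥ 0, new interval: [1.485000, 2.820000]

After 1 iteration(s), the approximation is c_1 = 1.485000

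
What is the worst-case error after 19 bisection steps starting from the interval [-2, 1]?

Bisection error bound: |error| ≤ (b-a)/2^n
|error| ≤ (1 - (-2))/2^19 = 3/2^19
|error| ≤ 0.0000057220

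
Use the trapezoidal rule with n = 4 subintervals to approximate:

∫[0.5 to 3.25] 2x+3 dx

f(x) = 2x+3
a = 0.5, b = 3.25, n = 4
h = (b - a)/n = 0.687500

Trapezoidal rule: (h/2)[f(x₀) + 2f(x₁) + 2f(x₂) + ... + f(xₙ)]

x_0 = 0.5000, f(x_0) = 4.000000, coefficient = 1
x_1 = 1.1875, f(x_1) = 5.375000, coefficient = 2
x_2 = 1.8750, f(x_2) = 6.750000, coefficient = 2
x_3 = 2.5625, f(x_3) = 8.125000, coefficient = 2
x_4 = 3.2500, f(x_4) = 9.500000, coefficient = 1

I ≈ (0.687500/2) × 54.000000 = 18.562500
Exact value: 18.562500
Error: 0.000000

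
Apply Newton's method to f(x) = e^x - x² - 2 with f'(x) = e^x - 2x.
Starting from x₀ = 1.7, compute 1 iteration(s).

f(x) = e^x - x² - 2
f'(x) = e^x - 2x
x₀ = 1.7

Newton-Raphson formula: x_{n+1} = x_n - f(x_n)/f'(x_n)

Iteration 1:
  f(1.700000) = 0.583947
  f'(1.700000) = 2.073947
  x_1 = 1.700000 - 0.583947/2.073947 = 1.418437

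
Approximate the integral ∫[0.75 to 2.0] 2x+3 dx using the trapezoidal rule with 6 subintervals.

f(x) = 2x+3
a = 0.75, b = 2.0, n = 6
h = (b - a)/n = 0.208333

Trapezoidal rule: (h/2)[f(x₀) + 2f(x₁) + 2f(x₂) + ... + f(xₙ)]

x_0 = 0.7500, f(x_0) = 4.500000, coefficient = 1
x_1 = 0.9583, f(x_1) = 4.916667, coefficient = 2
x_2 = 1.1667, f(x_2) = 5.333333, coefficient = 2
x_3 = 1.3750, f(x_3) = 5.750000, coefficient = 2
x_4 = 1.5833, f(x_4) = 6.166667, coefficient = 2
x_5 = 1.7917, f(x_5) = 6.583333, coefficient = 2
x_6 = 2.0000, f(x_6) = 7.000000, coefficient = 1

I ≈ (0.208333/2) × 69.000000 = 7.187500
Exact value: 7.187500
Error: 0.000000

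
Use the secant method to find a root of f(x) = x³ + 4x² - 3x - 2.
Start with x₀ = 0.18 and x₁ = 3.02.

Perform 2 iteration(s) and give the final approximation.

f(x) = x³ + 4x² - 3x - 2
x₀ = 0.18, x₁ = 3.02

Secant formula: x_{n+1} = x_n - f(x_n)(x_n - x_{n-1})/(f(x_n) - f(x_{n-1}))

Iteration 1:
  f(0.180000) = -2.404568
  f(3.020000) = 52.965208
  x_2 = 3.020000 - 52.965208×(3.020000 - 0.180000)/(52.965208 - (-2.404568))
       = 0.303334
Iteration 2:
  f(3.020000) = 52.965208
  f(0.303334) = -2.514046
  x_3 = 0.303334 - (-2.514046)×(0.303334 - 3.020000)/(-2.514046 - 52.965208)
       = 0.426440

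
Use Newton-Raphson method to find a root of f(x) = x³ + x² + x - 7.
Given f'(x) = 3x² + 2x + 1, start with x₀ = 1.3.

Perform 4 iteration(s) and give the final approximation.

f(x) = x³ + x² + x - 7
f'(x) = 3x² + 2x + 1
x₀ = 1.3

Newton-Raphson formula: x_{n+1} = x_n - f(x_n)/f'(x_n)

Iteration 1:
  f(1.300000) = -1.813000
  f'(1.300000) = 8.670000
  x_1 = 1.300000 - (-1.813000)/8.670000 = 1.509112
Iteration 2:
  f(1.509112) = 0.223410
  f'(1.509112) = 10.850480
  x_2 = 1.509112 - 0.223410/10.850480 = 1.488522
Iteration 3:
  f(1.488522) = 0.002335
  f'(1.488522) = 10.624137
  x_3 = 1.488522 - 0.002335/10.624137 = 1.488302
Iteration 4:
  f(1.488302) = 0.000000
  f'(1.488302) = 10.621735
  x_4 = 1.488302 - 0.000000/10.621735 = 1.488302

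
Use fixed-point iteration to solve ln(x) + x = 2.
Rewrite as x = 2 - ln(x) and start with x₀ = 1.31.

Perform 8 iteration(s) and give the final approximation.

Equation: ln(x) + x = 2
Fixed-point form: x = 2 - ln(x)
x₀ = 1.31

x_1 = g(1.310000) = 1.729973
x_2 = g(1.729973) = 1.451894
x_3 = g(1.451894) = 1.627131
x_4 = g(1.627131) = 1.513182
x_5 = g(1.513182) = 1.585785
x_6 = g(1.585785) = 1.538920
x_7 = g(1.538920) = 1.568919
x_8 = g(1.568919) = 1.549613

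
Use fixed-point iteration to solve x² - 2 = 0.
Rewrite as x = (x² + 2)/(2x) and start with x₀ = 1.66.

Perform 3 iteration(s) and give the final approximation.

Equation: x² - 2 = 0
Fixed-point form: x = (x² + 2)/(2x)
x₀ = 1.66

x_1 = g(1.660000) = 1.432410
x_2 = g(1.432410) = 1.414329
x_3 = g(1.414329) = 1.414214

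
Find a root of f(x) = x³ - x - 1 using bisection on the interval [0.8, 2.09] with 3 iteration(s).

f(x) = x³ - x - 1
Initial interval: [0.8, 2.09]

Iteration 1:
  c_1 = (0.800000 + 2.090000)/2 = 1.445000
  f(c_1) = f(1.445000) = 0.572196
  f(a) × f(c) < 0, new interval: [0.800000, 1.445000]
Iteration 2:
  c_2 = (0.800000 + 1.445000)/2 = 1.122500
  f(c_2) = f(1.122500) = -0.708143
  f(a) × f(c) ≥ 0, new interval: [1.122500, 1.445000]
Iteration 3:
  c_3 = (1.122500 + 1.445000)/2 = 1.283750
  f(c_3) = f(1.283750) = -0.168112
  f(a) × f(c) ≥ 0, new interval: [1.283750, 1.445000]

After 3 iteration(s), the approximation is c_3 = 1.283750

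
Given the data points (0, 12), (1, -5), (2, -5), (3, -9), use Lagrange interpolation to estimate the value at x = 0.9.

Lagrange interpolation formula:
P(x) = Σ yᵢ × Lᵢ(x)
where Lᵢ(x) = Π_{j≠i} (x - xⱼ)/(xᵢ - xⱼ)

L_0(0.9) = (0.9 - 1)/(0 - 1) × (0.9 - 2)/(0 - 2) × (0.9 - 3)/(0 - 3) = 0.038500
L_1(0.9) = (0.9 - 0)/(1 - 0) × (0.9 - 2)/(1 - 2) × (0.9 - 3)/(1 - 3) = 1.039500
L_2(0.9) = (0.9 - 0)/(2 - 0) × (0.9 - 1)/(2 - 1) × (0.9 - 3)/(2 - 3) = -0.094500
L_3(0.9) = (0.9 - 0)/(3 - 0) × (0.9 - 1)/(3 - 1) × (0.9 - 2)/(3 - 2) = 0.016500

P(0.9) = 12×L_0(0.9) + (-5)×L_1(0.9) + (-5)×L_2(0.9) + (-9)×L_3(0.9)
P(0.9) = -4.411500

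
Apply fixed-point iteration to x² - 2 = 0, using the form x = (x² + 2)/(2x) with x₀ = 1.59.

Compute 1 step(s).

Equation: x² - 2 = 0
Fixed-point form: x = (x² + 2)/(2x)
x₀ = 1.59

x_1 = g(1.590000) = 1.423931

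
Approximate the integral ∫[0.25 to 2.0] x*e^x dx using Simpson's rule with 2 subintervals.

f(x) = x*e^x
a = 0.25, b = 2.0, n = 2
h = (b - a)/n = 0.875000

Simpson's rule: (h/3)[f(x₀) + 4f(x₁) + 2f(x₂) + ... + f(xₙ)]

x_0 = 0.2500, f(x_0) = 0.321006, coefficient = 1
x_1 = 1.1250, f(x_1) = 3.465244, coefficient = 4
x_2 = 2.0000, f(x_2) = 14.778112, coefficient = 1

I ≈ (0.875000/3) × 28.960094 = 8.446694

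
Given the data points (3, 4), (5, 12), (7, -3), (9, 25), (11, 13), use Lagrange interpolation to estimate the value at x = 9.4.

Lagrange interpolation formula:
P(x) = Σ yᵢ × Lᵢ(x)
where Lᵢ(x) = Π_{j≠i} (x - xⱼ)/(xᵢ - xⱼ)

L_0(9.4) = (9.4 - 5)/(3 - 5) × (9.4 - 7)/(3 - 7) × (9.4 - 9)/(3 - 9) × (9.4 - 11)/(3 - 11) = -0.017600
L_1(9.4) = (9.4 - 3)/(5 - 3) × (9.4 - 7)/(5 - 7) × (9.4 - 9)/(5 - 9) × (9.4 - 11)/(5 - 11) = 0.102400
L_2(9.4) = (9.4 - 3)/(7 - 3) × (9.4 - 5)/(7 - 5) × (9.4 - 9)/(7 - 9) × (9.4 - 11)/(7 - 11) = -0.281600
L_3(9.4) = (9.4 - 3)/(9 - 3) × (9.4 - 5)/(9 - 5) × (9.4 - 7)/(9 - 7) × (9.4 - 11)/(9 - 11) = 1.126400
L_4(9.4) = (9.4 - 3)/(11 - 3) × (9.4 - 5)/(11 - 5) × (9.4 - 7)/(11 - 7) × (9.4 - 9)/(11 - 9) = 0.070400

P(9.4) = 4×L_0(9.4) + 12×L_1(9.4) + (-3)×L_2(9.4) + 25×L_3(9.4) + 13×L_4(9.4)
P(9.4) = 31.078400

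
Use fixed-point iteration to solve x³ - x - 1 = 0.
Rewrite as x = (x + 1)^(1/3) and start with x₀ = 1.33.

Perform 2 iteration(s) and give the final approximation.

Equation: x³ - x - 1 = 0
Fixed-point form: x = (x + 1)^(1/3)
x₀ = 1.33

x_1 = g(1.330000) = 1.325721
x_2 = g(1.325721) = 1.324908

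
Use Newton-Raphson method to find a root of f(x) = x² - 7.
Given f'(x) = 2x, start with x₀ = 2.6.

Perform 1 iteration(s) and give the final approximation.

f(x) = x² - 7
f'(x) = 2x
x₀ = 2.6

Newton-Raphson formula: x_{n+1} = x_n - f(x_n)/f'(x_n)

Iteration 1:
  f(2.600000) = -0.240000
  f'(2.600000) = 5.200000
  x_1 = 2.600000 - (-0.240000)/5.200000 = 2.646154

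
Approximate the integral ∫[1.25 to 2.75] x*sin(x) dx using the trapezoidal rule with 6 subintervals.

f(x) = x*sin(x)
a = 1.25, b = 2.75, n = 6
h = (b - a)/n = 0.250000

Trapezoidal rule: (h/2)[f(x₀) + 2f(x₁) + 2f(x₂) + ... + f(xₙ)]

x_0 = 1.2500, f(x_0) = 1.186231, coefficient = 1
x_1 = 1.5000, f(x_1) = 1.496242, coefficient = 2
x_2 = 1.7500, f(x_2) = 1.721975, coefficient = 2
x_3 = 2.0000, f(x_3) = 1.818595, coefficient = 2
x_4 = 2.2500, f(x_4) = 1.750665, coefficient = 2
x_5 = 2.5000, f(x_5) = 1.496180, coefficient = 2
x_6 = 2.7500, f(x_6) = 1.049568, coefficient = 1

I ≈ (0.250000/2) × 18.803114 = 2.350389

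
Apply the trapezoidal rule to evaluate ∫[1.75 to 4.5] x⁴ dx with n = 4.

f(x) = x⁴
a = 1.75, b = 4.5, n = 4
h = (b - a)/n = 0.687500

Trapezoidal rule: (h/2)[f(x₀) + 2f(x₁) + 2f(x₂) + ... + f(xₙ)]

x_0 = 1.7500, f(x_0) = 9.378906, coefficient = 1
x_1 = 2.4375, f(x_1) = 35.300308, coefficient = 2
x_2 = 3.1250, f(x_2) = 95.367432, coefficient = 2
x_3 = 3.8125, f(x_3) = 211.270767, coefficient = 2
x_4 = 4.5000, f(x_4) = 410.062500, coefficient = 1

I ≈ (0.687500/2) × 1103.318420 = 379.265707
Exact value: 365.773633
Error: 13.492074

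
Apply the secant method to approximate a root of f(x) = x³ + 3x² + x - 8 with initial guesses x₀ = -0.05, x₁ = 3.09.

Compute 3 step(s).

f(x) = x³ + 3x² + x - 8
x₀ = -0.05, x₁ = 3.09

Secant formula: x_{n+1} = x_n - f(x_n)(x_n - x_{n-1})/(f(x_n) - f(x_{n-1}))

Iteration 1:
  f(-0.050000) = -8.042625
  f(3.090000) = 53.237929
  x_2 = 3.090000 - 53.237929×(3.090000 - (-0.050000))/(53.237929 - (-8.042625))
       = 0.362102
Iteration 2:
  f(3.090000) = 53.237929
  f(0.362102) = -7.197066
  x_3 = 0.362102 - (-7.197066)×(0.362102 - 3.090000)/(-7.197066 - 53.237929)
       = 0.686961
Iteration 3:
  f(0.362102) = -7.197066
  f(0.686961) = -5.573104
  x_4 = 0.686961 - (-5.573104)×(0.686961 - 0.362102)/(-5.573104 - (-7.197066))
       = 1.801811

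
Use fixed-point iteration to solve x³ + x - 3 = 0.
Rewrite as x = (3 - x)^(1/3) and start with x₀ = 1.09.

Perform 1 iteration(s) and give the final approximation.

Equation: x³ + x - 3 = 0
Fixed-point form: x = (3 - x)^(1/3)
x₀ = 1.09

x_1 = g(1.090000) = 1.240731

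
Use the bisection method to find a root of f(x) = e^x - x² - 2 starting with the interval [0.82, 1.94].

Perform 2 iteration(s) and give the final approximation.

f(x) = e^x - x² - 2
Initial interval: [0.82, 1.94]

Iteration 1:
  c_1 = (0.820000 + 1.940000)/2 = 1.380000
  f(c_1) = f(1.380000) = 0.070502
  f(a) × f(c) < 0, new interval: [0.820000, 1.380000]
Iteration 2:
  c_2 = (0.820000 + 1.380000)/2 = 1.100000
  f(c_2) = f(1.100000) = -0.205834
  f(a) × f(c) ≥ 0, new interval: [1.100000, 1.380000]

After 2 iteration(s), the approximation is c_2 = 1.100000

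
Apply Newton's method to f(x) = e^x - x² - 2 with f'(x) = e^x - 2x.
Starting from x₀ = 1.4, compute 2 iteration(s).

f(x) = e^x - x² - 2
f'(x) = e^x - 2x
x₀ = 1.4

Newton-Raphson formula: x_{n+1} = x_n - f(x_n)/f'(x_n)

Iteration 1:
  f(1.400000) = 0.095200
  f'(1.400000) = 1.255200
  x_1 = 1.400000 - 0.095200/1.255200 = 1.324156
Iteration 2:
  f(1.324156) = 0.005622
  f'(1.324156) = 1.110699
  x_2 = 1.324156 - 0.005622/1.110699 = 1.319094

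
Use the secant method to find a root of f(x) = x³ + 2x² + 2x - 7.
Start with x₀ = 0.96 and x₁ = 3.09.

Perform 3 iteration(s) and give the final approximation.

f(x) = x³ + 2x² + 2x - 7
x₀ = 0.96, x₁ = 3.09

Secant formula: x_{n+1} = x_n - f(x_n)(x_n - x_{n-1})/(f(x_n) - f(x_{n-1}))

Iteration 1:
  f(0.960000) = -2.352064
  f(3.090000) = 47.779829
  x_2 = 3.090000 - 47.779829×(3.090000 - 0.960000)/(47.779829 - (-2.352064))
       = 1.059934
Iteration 2:
  f(3.090000) = 47.779829
  f(1.059934) = -1.442415
  x_3 = 1.059934 - (-1.442415)×(1.059934 - 3.090000)/(-1.442415 - 47.779829)
       = 1.119424
Iteration 3:
  f(1.059934) = -1.442415
  f(1.119424) = -0.852174
  x_4 = 1.119424 - (-0.852174)×(1.119424 - 1.059934)/(-0.852174 - (-1.442415))
       = 1.205313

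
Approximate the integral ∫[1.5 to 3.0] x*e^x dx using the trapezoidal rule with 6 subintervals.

f(x) = x*e^x
a = 1.5, b = 3.0, n = 6
h = (b - a)/n = 0.250000

Trapezoidal rule: (h/2)[f(x₀) + 2f(x₁) + 2f(x₂) + ... + f(xₙ)]

x_0 = 1.5000, f(x_0) = 6.722534, coefficient = 1
x_1 = 1.7500, f(x_1) = 10.070555, coefficient = 2
x_2 = 2.0000, f(x_2) = 14.778112, coefficient = 2
x_3 = 2.2500, f(x_3) = 21.347406, coefficient = 2
x_4 = 2.5000, f(x_4) = 30.456235, coefficient = 2
x_5 = 2.7500, f(x_5) = 43.017238, coefficient = 2
x_6 = 3.0000, f(x_6) = 60.256611, coefficient = 1

I ≈ (0.250000/2) × 306.318235 = 38.289779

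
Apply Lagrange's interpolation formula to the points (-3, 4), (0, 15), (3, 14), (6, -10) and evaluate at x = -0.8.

Lagrange interpolation formula:
P(x) = Σ yᵢ × Lᵢ(x)
where Lᵢ(x) = Π_{j≠i} (x - xⱼ)/(xᵢ - xⱼ)

L_0(-0.8) = (-0.8 - 0)/(-3 - 0) × (-0.8 - 3)/(-3 - 3) × (-0.8 - 6)/(-3 - 6) = 0.127605
L_1(-0.8) = (-0.8 - (-3))/(0 - (-3)) × (-0.8 - 3)/(0 - 3) × (-0.8 - 6)/(0 - 6) = 1.052741
L_2(-0.8) = (-0.8 - (-3))/(3 - (-3)) × (-0.8 - 0)/(3 - 0) × (-0.8 - 6)/(3 - 6) = -0.221630
L_3(-0.8) = (-0.8 - (-3))/(6 - (-3)) × (-0.8 - 0)/(6 - 0) × (-0.8 - 3)/(6 - 3) = 0.041284

P(-0.8) = 4×L_0(-0.8) + 15×L_1(-0.8) + 14×L_2(-0.8) + (-10)×L_3(-0.8)
P(-0.8) = 12.785877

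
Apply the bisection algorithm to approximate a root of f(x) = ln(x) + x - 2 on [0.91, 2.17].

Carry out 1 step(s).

f(x) = ln(x) + x - 2
Initial interval: [0.91, 2.17]

Iteration 1:
  c_1 = (0.910000 + 2.170000)/2 = 1.540000
  f(c_1) = f(1.540000) = -0.028218
  f(a) × f(c) ≥ 0, new interval: [1.540000, 2.170000]

After 1 iteration(s), the approximation is c_1 = 1.540000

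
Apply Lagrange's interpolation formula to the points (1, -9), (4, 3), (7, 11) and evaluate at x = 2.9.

Lagrange interpolation formula:
P(x) = Σ yᵢ × Lᵢ(x)
where Lᵢ(x) = Π_{j≠i} (x - xⱼ)/(xᵢ - xⱼ)

L_0(2.9) = (2.9 - 4)/(1 - 4) × (2.9 - 7)/(1 - 7) = 0.250556
L_1(2.9) = (2.9 - 1)/(4 - 1) × (2.9 - 7)/(4 - 7) = 0.865556
L_2(2.9) = (2.9 - 1)/(7 - 1) × (2.9 - 4)/(7 - 4) = -0.116111

P(2.9) = (-9)×L_0(2.9) + 3×L_1(2.9) + 11×L_2(2.9)
P(2.9) = -0.935556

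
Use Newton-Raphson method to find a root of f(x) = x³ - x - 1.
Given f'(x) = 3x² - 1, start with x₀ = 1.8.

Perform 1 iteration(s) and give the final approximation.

f(x) = x³ - x - 1
f'(x) = 3x² - 1
x₀ = 1.8

Newton-Raphson formula: x_{n+1} = x_n - f(x_n)/f'(x_n)

Iteration 1:
  f(1.800000) = 3.032000
  f'(1.800000) = 8.720000
  x_1 = 1.800000 - 3.032000/8.720000 = 1.452294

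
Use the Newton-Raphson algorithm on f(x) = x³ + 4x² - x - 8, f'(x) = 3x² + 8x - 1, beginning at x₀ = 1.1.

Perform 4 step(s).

f(x) = x³ + 4x² - x - 8
f'(x) = 3x² + 8x - 1
x₀ = 1.1

Newton-Raphson formula: x_{n+1} = x_n - f(x_n)/f'(x_n)

Iteration 1:
  f(1.100000) = -2.929000
  f'(1.100000) = 11.430000
  x_1 = 1.100000 - (-2.929000)/11.430000 = 1.356255
Iteration 2:
  f(1.356255) = 0.496196
  f'(1.356255) = 15.368330
  x_2 = 1.356255 - 0.496196/15.368330 = 1.323969
Iteration 3:
  f(1.323969) = 0.008378
  f'(1.323969) = 14.850427
  x_3 = 1.323969 - 0.008378/14.850427 = 1.323404
Iteration 4:
  f(1.323404) = 0.000003
  f'(1.323404) = 14.841434
  x_4 = 1.323404 - 0.000003/14.841434 = 1.323404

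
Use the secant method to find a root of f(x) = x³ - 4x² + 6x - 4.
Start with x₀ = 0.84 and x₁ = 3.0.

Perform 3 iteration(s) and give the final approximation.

f(x) = x³ - 4x² + 6x - 4
x₀ = 0.84, x₁ = 3.0

Secant formula: x_{n+1} = x_n - f(x_n)(x_n - x_{n-1})/(f(x_n) - f(x_{n-1}))

Iteration 1:
  f(0.840000) = -1.189696
  f(3.000000) = 5.000000
  x_2 = 3.000000 - 5.000000×(3.000000 - 0.840000)/(5.000000 - (-1.189696))
       = 1.255165
Iteration 2:
  f(3.000000) = 5.000000
  f(1.255165) = -0.793331
  x_3 = 1.255165 - (-0.793331)×(1.255165 - 3.000000)/(-0.793331 - 5.000000)
       = 1.494100
Iteration 3:
  f(1.255165) = -0.793331
  f(1.494100) = -0.629408
  x_4 = 1.494100 - (-0.629408)×(1.494100 - 1.255165)/(-0.629408 - (-0.793331))
       = 2.411529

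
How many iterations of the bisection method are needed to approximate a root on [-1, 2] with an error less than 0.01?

We need (b-a)/2^n ≤ 0.01
(2 - (-1))/2^n ≤ 0.01
3/2^n ≤ 0.01
2^n ≥ 300
n ≥ log₂(300) = 8.23
n ≥ 9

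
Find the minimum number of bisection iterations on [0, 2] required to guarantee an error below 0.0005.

We need (b-a)/2^n ≤ 0.0005
(2 - 0)/2^n ≤ 0.0005
2/2^n ≤ 0.0005
2^n ≥ 4000
n ≥ log₂(4000) = 11.97
n ≥ 12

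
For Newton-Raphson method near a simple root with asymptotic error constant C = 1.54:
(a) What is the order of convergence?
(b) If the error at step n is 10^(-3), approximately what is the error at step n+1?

(a) Newton-Raphson has quadratic (order 2) convergence near simple roots.
    This means |e_{n+1}| ≈ C|e_n|².

(b) With |e_n| = 10^(-3) and C = 1.54:
    |e_{n+1}| ≈ 1.54 × (10^(-3))² = 1.54 × 10^(-6)

(a) 2 (quadratic); (b) |e_{n+1}| ≈ 1.540e-06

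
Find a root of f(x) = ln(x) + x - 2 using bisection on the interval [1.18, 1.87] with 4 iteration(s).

f(x) = ln(x) + x - 2
Initial interval: [1.18, 1.87]

Iteration 1:
  c_1 = (1.180000 + 1.870000)/2 = 1.525000
  f(c_1) = f(1.525000) = -0.053006
  f(a) × f(c) ≥ 0, new interval: [1.525000, 1.870000]
Iteration 2:
  c_2 = (1.525000 + 1.870000)/2 = 1.697500
  f(c_2) = f(1.697500) = 0.226657
  f(a) × f(c) < 0, new interval: [1.525000, 1.697500]
Iteration 3:
  c_3 = (1.525000 + 1.697500)/2 = 1.611250
  f(c_3) = f(1.611250) = 0.088260
  f(a) × f(c) < 0, new interval: [1.525000, 1.611250]
Iteration 4:
  c_4 = (1.525000 + 1.611250)/2 = 1.568125
  f(c_4) = f(1.568125) = 0.018006
  f(a) × f(c) < 0, new interval: [1.525000, 1.568125]

After 4 iteration(s), the approximation is c_4 = 1.568125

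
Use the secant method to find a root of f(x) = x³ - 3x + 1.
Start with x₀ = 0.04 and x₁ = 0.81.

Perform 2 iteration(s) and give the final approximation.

f(x) = x³ - 3x + 1
x₀ = 0.04, x₁ = 0.81

Secant formula: x_{n+1} = x_n - f(x_n)(x_n - x_{n-1})/(f(x_n) - f(x_{n-1}))

Iteration 1:
  f(0.040000) = 0.880064
  f(0.810000) = -0.898559
  x_2 = 0.810000 - (-0.898559)×(0.810000 - 0.040000)/(-0.898559 - 0.880064)
       = 0.420997
Iteration 2:
  f(0.810000) = -0.898559
  f(0.420997) = -0.188373
  x_3 = 0.420997 - (-0.188373)×(0.420997 - 0.810000)/(-0.188373 - (-0.898559))
       = 0.317815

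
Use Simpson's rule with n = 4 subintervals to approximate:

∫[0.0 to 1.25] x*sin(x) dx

f(x) = x*sin(x)
a = 0.0, b = 1.25, n = 4
h = (b - a)/n = 0.312500

Simpson's rule: (h/3)[f(x₀) + 4f(x₁) + 2f(x₂) + ... + f(xₙ)]

x_0 = 0.0000, f(x_0) = 0.000000, coefficient = 1
x_1 = 0.3125, f(x_1) = 0.096075, coefficient = 4
x_2 = 0.6250, f(x_2) = 0.365686, coefficient = 2
x_3 = 0.9375, f(x_3) = 0.755701, coefficient = 4
x_4 = 1.2500, f(x_4) = 1.186231, coefficient = 1

I ≈ (0.312500/3) × 5.324705 = 0.554657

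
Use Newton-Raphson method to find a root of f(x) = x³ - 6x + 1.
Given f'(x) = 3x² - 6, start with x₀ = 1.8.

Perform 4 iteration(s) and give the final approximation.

f(x) = x³ - 6x + 1
f'(x) = 3x² - 6
x₀ = 1.8

Newton-Raphson formula: x_{n+1} = x_n - f(x_n)/f'(x_n)

Iteration 1:
  f(1.800000) = -3.968000
  f'(1.800000) = 3.720000
  x_1 = 1.800000 - (-3.968000)/3.720000 = 2.866667
Iteration 2:
  f(2.866667) = 7.357630
  f'(2.866667) = 18.653333
  x_2 = 2.866667 - 7.357630/18.653333 = 2.472226
Iteration 3:
  f(2.472226) = 1.276648
  f'(2.472226) = 12.335707
  x_3 = 2.472226 - 1.276648/12.335707 = 2.368734
Iteration 4:
  f(2.368734) = 0.078329
  f'(2.368734) = 10.832704
  x_4 = 2.368734 - 0.078329/10.832704 = 2.361503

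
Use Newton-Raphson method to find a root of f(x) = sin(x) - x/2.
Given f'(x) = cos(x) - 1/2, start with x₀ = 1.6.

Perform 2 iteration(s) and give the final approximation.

f(x) = sin(x) - x/2
f'(x) = cos(x) - 1/2
x₀ = 1.6

Newton-Raphson formula: x_{n+1} = x_n - f(x_n)/f'(x_n)

Iteration 1:
  f(1.600000) = 0.199574
  f'(1.600000) = -0.529200
  x_1 = 1.600000 - 0.199574/(-0.529200) = 1.977124
Iteration 2:
  f(1.977124) = -0.069983
  f'(1.977124) = -0.895238
  x_2 = 1.977124 - (-0.069983)/(-0.895238) = 1.898951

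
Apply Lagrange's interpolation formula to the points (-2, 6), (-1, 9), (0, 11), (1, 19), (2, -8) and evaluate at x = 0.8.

Lagrange interpolation formula:
P(x) = Σ yᵢ × Lᵢ(x)
where Lᵢ(x) = Π_{j≠i} (x - xⱼ)/(xᵢ - xⱼ)

L_0(0.8) = (0.8 - (-1))/(-2 - (-1)) × (0.8 - 0)/(-2 - 0) × (0.8 - 1)/(-2 - 1) × (0.8 - 2)/(-2 - 2) = 0.014400
L_1(0.8) = (0.8 - (-2))/(-1 - (-2)) × (0.8 - 0)/(-1 - 0) × (0.8 - 1)/(-1 - 1) × (0.8 - 2)/(-1 - 2) = -0.089600
L_2(0.8) = (0.8 - (-2))/(0 - (-2)) × (0.8 - (-1))/(0 - (-1)) × (0.8 - 1)/(0 - 1) × (0.8 - 2)/(0 - 2) = 0.302400
L_3(0.8) = (0.8 - (-2))/(1 - (-2)) × (0.8 - (-1))/(1 - (-1)) × (0.8 - 0)/(1 - 0) × (0.8 - 2)/(1 - 2) = 0.806400
L_4(0.8) = (0.8 - (-2))/(2 - (-2)) × (0.8 - (-1))/(2 - (-1)) × (0.8 - 0)/(2 - 0) × (0.8 - 1)/(2 - 1) = -0.033600

P(0.8) = 6×L_0(0.8) + 9×L_1(0.8) + 11×L_2(0.8) + 19×L_3(0.8) + (-8)×L_4(0.8)
P(0.8) = 18.196800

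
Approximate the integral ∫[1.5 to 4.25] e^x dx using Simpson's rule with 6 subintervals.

f(x) = e^x
a = 1.5, b = 4.25, n = 6
h = (b - a)/n = 0.458333

Simpson's rule: (h/3)[f(x₀) + 4f(x₁) + 2f(x₂) + ... + f(xₙ)]

x_0 = 1.5000, f(x_0) = 4.481689, coefficient = 1
x_1 = 1.9583, f(x_1) = 7.087505, coefficient = 4
x_2 = 2.4167, f(x_2) = 11.208436, coefficient = 2
x_3 = 2.8750, f(x_3) = 17.725424, coefficient = 4
x_4 = 3.3333, f(x_4) = 28.031625, coefficient = 2
x_5 = 3.7917, f(x_5) = 44.330222, coefficient = 4
x_6 = 4.2500, f(x_6) = 70.105412, coefficient = 1

I ≈ (0.458333/3) × 429.639827 = 65.639418
Exact value: 65.623723
Error: 0.015695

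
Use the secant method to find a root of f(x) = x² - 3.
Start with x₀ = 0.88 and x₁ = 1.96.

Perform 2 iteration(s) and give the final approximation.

f(x) = x² - 3
x₀ = 0.88, x₁ = 1.96

Secant formula: x_{n+1} = x_n - f(x_n)(x_n - x_{n-1})/(f(x_n) - f(x_{n-1}))

Iteration 1:
  f(0.880000) = -2.225600
  f(1.960000) = 0.841600
  x_2 = 1.960000 - 0.841600×(1.960000 - 0.880000)/(0.841600 - (-2.225600))
       = 1.663662
Iteration 2:
  f(1.960000) = 0.841600
  f(1.663662) = -0.232229
  x_3 = 1.663662 - (-0.232229)×(1.663662 - 1.960000)/(-0.232229 - 0.841600)
       = 1.727749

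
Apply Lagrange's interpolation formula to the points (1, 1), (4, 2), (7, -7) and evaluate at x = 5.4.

Lagrange interpolation formula:
P(x) = Σ yᵢ × Lᵢ(x)
where Lᵢ(x) = Π_{j≠i} (x - xⱼ)/(xᵢ - xⱼ)

L_0(5.4) = (5.4 - 4)/(1 - 4) × (5.4 - 7)/(1 - 7) = -0.124444
L_1(5.4) = (5.4 - 1)/(4 - 1) × (5.4 - 7)/(4 - 7) = 0.782222
L_2(5.4) = (5.4 - 1)/(7 - 1) × (5.4 - 4)/(7 - 4) = 0.342222

P(5.4) = 1×L_0(5.4) + 2×L_1(5.4) + (-7)×L_2(5.4)
P(5.4) = -0.955556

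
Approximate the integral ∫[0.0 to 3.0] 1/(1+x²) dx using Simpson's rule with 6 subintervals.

f(x) = 1/(1+x²)
a = 0.0, b = 3.0, n = 6
h = (b - a)/n = 0.500000

Simpson's rule: (h/3)[f(x₀) + 4f(x₁) + 2f(x₂) + ... + f(xₙ)]

x_0 = 0.0000, f(x_0) = 1.000000, coefficient = 1
x_1 = 0.5000, f(x_1) = 0.800000, coefficient = 4
x_2 = 1.0000, f(x_2) = 0.500000, coefficient = 2
x_3 = 1.5000, f(x_3) = 0.307692, coefficient = 4
x_4 = 2.0000, f(x_4) = 0.200000, coefficient = 2
x_5 = 2.5000, f(x_5) = 0.137931, coefficient = 4
x_6 = 3.0000, f(x_6) = 0.100000, coefficient = 1

I ≈ (0.500000/3) × 7.482493 = 1.247082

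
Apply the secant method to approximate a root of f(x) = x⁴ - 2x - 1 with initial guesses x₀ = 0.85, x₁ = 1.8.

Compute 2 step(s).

f(x) = x⁴ - 2x - 1
x₀ = 0.85, x₁ = 1.8

Secant formula: x_{n+1} = x_n - f(x_n)(x_n - x_{n-1})/(f(x_n) - f(x_{n-1}))

Iteration 1:
  f(0.850000) = -2.177994
  f(1.800000) = 5.897600
  x_2 = 1.800000 - 5.897600×(1.800000 - 0.850000)/(5.897600 - (-2.177994))
       = 1.106216
Iteration 2:
  f(1.800000) = 5.897600
  f(1.106216) = -1.714957
  x_3 = 1.106216 - (-1.714957)×(1.106216 - 1.800000)/(-1.714957 - 5.897600)
       = 1.262511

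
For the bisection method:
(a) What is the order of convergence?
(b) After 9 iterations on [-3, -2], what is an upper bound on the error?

(a) Bisection has linear (order 1) convergence; the error is halved each step.

(b) Error bound = (b-a)/2^n = (-2 - (-3))/2^{9}
    = 1/2^{9}

(a) 1 (linear); (b) error ≤ 1.95e-03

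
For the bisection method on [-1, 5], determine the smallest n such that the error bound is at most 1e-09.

We need (b-a)/2^n ≤ 1e-09
(5 - (-1))/2^n ≤ 1e-09
6/2^n ≤ 1e-09
2^n ≥ 6000000000
n ≥ log₂(6000000000) = 32.48
n ≥ 33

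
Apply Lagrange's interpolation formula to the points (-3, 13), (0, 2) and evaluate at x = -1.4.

Lagrange interpolation formula:
P(x) = Σ yᵢ × Lᵢ(x)
where Lᵢ(x) = Π_{j≠i} (x - xⱼ)/(xᵢ - xⱼ)

L_0(-1.4) = (-1.4 - 0)/(-3 - 0) = 0.466667
L_1(-1.4) = (-1.4 - (-3))/(0 - (-3)) = 0.533333

P(-1.4) = 13×L_0(-1.4) + 2×L_1(-1.4)
P(-1.4) = 7.133333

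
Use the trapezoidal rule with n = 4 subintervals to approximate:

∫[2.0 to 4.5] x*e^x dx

f(x) = x*e^x
a = 2.0, b = 4.5, n = 4
h = (b - a)/n = 0.625000

Trapezoidal rule: (h/2)[f(x₀) + 2f(x₁) + 2f(x₂) + ... + f(xₙ)]

x_0 = 2.0000, f(x_0) = 14.778112, coefficient = 1
x_1 = 2.6250, f(x_1) = 36.237007, coefficient = 2
x_2 = 3.2500, f(x_2) = 83.818605, coefficient = 2
x_3 = 3.8750, f(x_3) = 186.707956, coefficient = 2
x_4 = 4.5000, f(x_4) = 405.077091, coefficient = 1

I ≈ (0.625000/2) × 1033.382339 = 322.931981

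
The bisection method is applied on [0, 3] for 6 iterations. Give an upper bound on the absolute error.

Bisection error bound: |error| ≤ (b-a)/2^n
|error| ≤ (3 - 0)/2^6 = 3/2^6
|error| ≤ 0.0468750000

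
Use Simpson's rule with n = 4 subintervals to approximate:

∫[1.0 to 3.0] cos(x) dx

f(x) = cos(x)
a = 1.0, b = 3.0, n = 4
h = (b - a)/n = 0.500000

Simpson's rule: (h/3)[f(x₀) + 4f(x₁) + 2f(x₂) + ... + f(xₙ)]

x_0 = 1.0000, f(x_0) = 0.540302, coefficient = 1
x_1 = 1.5000, f(x_1) = 0.070737, coefficient = 4
x_2 = 2.0000, f(x_2) = -0.416147, coefficient = 2
x_3 = 2.5000, f(x_3) = -0.801144, coefficient = 4
x_4 = 3.0000, f(x_4) = -0.989992, coefficient = 1

I ≈ (0.500000/3) × -4.203610 = -0.700602
Exact value: -0.700351
Error: 0.000251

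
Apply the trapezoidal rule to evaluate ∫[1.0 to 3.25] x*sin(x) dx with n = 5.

f(x) = x*sin(x)
a = 1.0, b = 3.25, n = 5
h = (b - a)/n = 0.450000

Trapezoidal rule: (h/2)[f(x₀) + 2f(x₁) + 2f(x₂) + ... + f(xₙ)]

x_0 = 1.0000, f(x_0) = 0.841471, coefficient = 1
x_1 = 1.4500, f(x_1) = 1.439434, coefficient = 2
x_2 = 1.9000, f(x_2) = 1.797970, coefficient = 2
x_3 = 2.3500, f(x_3) = 1.671962, coefficient = 2
x_4 = 2.8000, f(x_4) = 0.937967, coefficient = 2
x_5 = 3.2500, f(x_5) = -0.351634, coefficient = 1

I ≈ (0.450000/2) × 12.184503 = 2.741513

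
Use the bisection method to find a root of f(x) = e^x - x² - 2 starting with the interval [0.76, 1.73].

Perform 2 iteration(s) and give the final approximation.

f(x) = e^x - x² - 2
Initial interval: [0.76, 1.73]

Iteration 1:
  c_1 = (0.760000 + 1.730000)/2 = 1.245000
  f(c_1) = f(1.245000) = -0.077090
  f(a) × f(c) ≥ 0, new interval: [1.245000, 1.730000]
Iteration 2:
  c_2 = (1.245000 + 1.730000)/2 = 1.487500
  f(c_2) = f(1.487500) = 0.213360
  f(a) × f(c) < 0, new interval: [1.245000, 1.487500]

After 2 iteration(s), the approximation is c_2 = 1.487500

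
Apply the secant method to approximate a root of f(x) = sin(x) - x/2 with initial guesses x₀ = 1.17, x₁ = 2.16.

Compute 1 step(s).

f(x) = sin(x) - x/2
x₀ = 1.17, x₁ = 2.16

Secant formula: x_{n+1} = x_n - f(x_n)(x_n - x_{n-1})/(f(x_n) - f(x_{n-1}))

Iteration 1:
  f(1.170000) = 0.335751
  f(2.160000) = -0.248617
  x_2 = 2.160000 - (-0.248617)×(2.160000 - 1.170000)/(-0.248617 - 0.335751)
       = 1.738809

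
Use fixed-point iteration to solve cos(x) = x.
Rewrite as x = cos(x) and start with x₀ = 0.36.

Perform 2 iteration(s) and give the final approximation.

Equation: cos(x) = x
Fixed-point form: x = cos(x)
x₀ = 0.36

x_1 = g(0.360000) = 0.935897
x_2 = g(0.935897) = 0.593097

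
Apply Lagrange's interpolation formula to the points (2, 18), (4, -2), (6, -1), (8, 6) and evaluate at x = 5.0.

Lagrange interpolation formula:
P(x) = Σ yᵢ × Lᵢ(x)
where Lᵢ(x) = Π_{j≠i} (x - xⱼ)/(xᵢ - xⱼ)

L_0(5.0) = (5.0 - 4)/(2 - 4) × (5.0 - 6)/(2 - 6) × (5.0 - 8)/(2 - 8) = -0.062500
L_1(5.0) = (5.0 - 2)/(4 - 2) × (5.0 - 6)/(4 - 6) × (5.0 - 8)/(4 - 8) = 0.562500
L_2(5.0) = (5.0 - 2)/(6 - 2) × (5.0 - 4)/(6 - 4) × (5.0 - 8)/(6 - 8) = 0.562500
L_3(5.0) = (5.0 - 2)/(8 - 2) × (5.0 - 4)/(8 - 4) × (5.0 - 6)/(8 - 6) = -0.062500

P(5.0) = 18×L_0(5.0) + (-2)×L_1(5.0) + (-1)×L_2(5.0) + 6×L_3(5.0)
P(5.0) = -3.187500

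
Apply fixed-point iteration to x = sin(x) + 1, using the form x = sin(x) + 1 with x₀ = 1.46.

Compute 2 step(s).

Equation: x = sin(x) + 1
Fixed-point form: x = sin(x) + 1
x₀ = 1.46

x_1 = g(1.460000) = 1.993868
x_2 = g(1.993868) = 1.911832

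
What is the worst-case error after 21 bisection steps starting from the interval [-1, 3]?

Bisection error bound: |error| ≤ (b-a)/2^n
|error| ≤ (3 - (-1))/2^21 = 4/2^21
|error| ≤ 0.0000019073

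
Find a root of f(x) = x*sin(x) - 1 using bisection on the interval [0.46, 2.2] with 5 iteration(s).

f(x) = x*sin(x) - 1
Initial interval: [0.46, 2.2]

Iteration 1:
  c_1 = (0.460000 + 2.200000)/2 = 1.330000
  f(c_1) = f(1.330000) = 0.291627
  f(a) × f(c) < 0, new interval: [0.460000, 1.330000]
Iteration 2:
  c_2 = (0.460000 + 1.330000)/2 = 0.895000
  f(c_2) = f(0.895000) = -0.301713
  f(a) × f(c) ≥ 0, new interval: [0.895000, 1.330000]
Iteration 3:
  c_3 = (0.895000 + 1.330000)/2 = 1.112500
  f(c_3) = f(1.112500) = -0.002302
  f(a) × f(c) ≥ 0, new interval: [1.112500, 1.330000]
Iteration 4:
  c_4 = (1.112500 + 1.330000)/2 = 1.221250
  f(c_4) = f(1.221250) = 0.147399
  f(a) × f(c) < 0, new interval: [1.112500, 1.221250]
Iteration 5:
  c_5 = (1.112500 + 1.221250)/2 = 1.166875
  f(c_5) = f(1.166875) = 0.072973
  f(a) × f(c) < 0, new interval: [1.112500, 1.166875]

After 5 iteration(s), the approximation is c_5 = 1.166875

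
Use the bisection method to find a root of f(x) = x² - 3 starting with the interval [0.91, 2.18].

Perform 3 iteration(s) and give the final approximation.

f(x) = x² - 3
Initial interval: [0.91, 2.18]

Iteration 1:
  c_1 = (0.910000 + 2.180000)/2 = 1.545000
  f(c_1) = f(1.545000) = -0.612975
  f(a) × f(c) ≥ 0, new interval: [1.545000, 2.180000]
Iteration 2:
  c_2 = (1.545000 + 2.180000)/2 = 1.862500
  f(c_2) = f(1.862500) = 0.468906
  f(a) × f(c) < 0, new interval: [1.545000, 1.862500]
Iteration 3:
  c_3 = (1.545000 + 1.862500)/2 = 1.703750
  f(c_3) = f(1.703750) = -0.097236
  f(a) × f(c) ≥ 0, new interval: [1.703750, 1.862500]

After 3 iteration(s), the approximation is c_3 = 1.703750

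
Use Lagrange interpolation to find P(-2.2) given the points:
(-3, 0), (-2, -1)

Lagrange interpolation formula:
P(x) = Σ yᵢ × Lᵢ(x)
where Lᵢ(x) = Π_{j≠i} (x - xⱼ)/(xᵢ - xⱼ)

L_0(-2.2) = (-2.2 - (-2))/(-3 - (-2)) = 0.200000
L_1(-2.2) = (-2.2 - (-3))/(-2 - (-3)) = 0.800000

P(-2.2) = 0×L_0(-2.2) + (-1)×L_1(-2.2)
P(-2.2) = -0.800000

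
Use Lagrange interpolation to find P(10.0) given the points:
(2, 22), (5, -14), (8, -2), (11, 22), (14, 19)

Lagrange interpolation formula:
P(x) = Σ yᵢ × Lᵢ(x)
where Lᵢ(x) = Π_{j≠i} (x - xⱼ)/(xᵢ - xⱼ)

L_0(10.0) = (10.0 - 5)/(2 - 5) × (10.0 - 8)/(2 - 8) × (10.0 - 11)/(2 - 11) × (10.0 - 14)/(2 - 14) = 0.020576
L_1(10.0) = (10.0 - 2)/(5 - 2) × (10.0 - 8)/(5 - 8) × (10.0 - 11)/(5 - 11) × (10.0 - 14)/(5 - 14) = -0.131687
L_2(10.0) = (10.0 - 2)/(8 - 2) × (10.0 - 5)/(8 - 5) × (10.0 - 11)/(8 - 11) × (10.0 - 14)/(8 - 14) = 0.493827
L_3(10.0) = (10.0 - 2)/(11 - 2) × (10.0 - 5)/(11 - 5) × (10.0 - 8)/(11 - 8) × (10.0 - 14)/(11 - 14) = 0.658436
L_4(10.0) = (10.0 - 2)/(14 - 2) × (10.0 - 5)/(14 - 5) × (10.0 - 8)/(14 - 8) × (10.0 - 11)/(14 - 11) = -0.041152

P(10.0) = 22×L_0(10.0) + (-14)×L_1(10.0) + (-2)×L_2(10.0) + 22×L_3(10.0) + 19×L_4(10.0)
P(10.0) = 15.012346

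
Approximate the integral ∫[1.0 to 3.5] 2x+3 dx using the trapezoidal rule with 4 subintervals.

f(x) = 2x+3
a = 1.0, b = 3.5, n = 4
h = (b - a)/n = 0.625000

Trapezoidal rule: (h/2)[f(x₀) + 2f(x₁) + 2f(x₂) + ... + f(xₙ)]

x_0 = 1.0000, f(x_0) = 5.000000, coefficient = 1
x_1 = 1.6250, f(x_1) = 6.250000, coefficient = 2
x_2 = 2.2500, f(x_2) = 7.500000, coefficient = 2
x_3 = 2.8750, f(x_3) = 8.750000, coefficient = 2
x_4 = 3.5000, f(x_4) = 10.000000, coefficient = 1

I ≈ (0.625000/2) × 60.000000 = 18.750000
Exact value: 18.750000
Error: 0.000000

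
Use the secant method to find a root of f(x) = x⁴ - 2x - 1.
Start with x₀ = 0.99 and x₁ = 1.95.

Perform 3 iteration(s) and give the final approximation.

f(x) = x⁴ - 2x - 1
x₀ = 0.99, x₁ = 1.95

Secant formula: x_{n+1} = x_n - f(x_n)(x_n - x_{n-1})/(f(x_n) - f(x_{n-1}))

Iteration 1:
  f(0.990000) = -2.019404
  f(1.950000) = 9.559006
  x_2 = 1.950000 - 9.559006×(1.950000 - 0.990000)/(9.559006 - (-2.019404))
       = 1.157435
Iteration 2:
  f(1.950000) = 9.559006
  f(1.157435) = -1.520194
  x_3 = 1.157435 - (-1.520194)×(1.157435 - 1.950000)/(-1.520194 - 9.559006)
       = 1.266184
Iteration 3:
  f(1.157435) = -1.520194
  f(1.266184) = -0.962049
  x_4 = 1.266184 - (-0.962049)×(1.266184 - 1.157435)/(-0.962049 - (-1.520194))
       = 1.453630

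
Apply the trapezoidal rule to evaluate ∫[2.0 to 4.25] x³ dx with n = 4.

f(x) = x³
a = 2.0, b = 4.25, n = 4
h = (b - a)/n = 0.562500

Trapezoidal rule: (h/2)[f(x₀) + 2f(x₁) + 2f(x₂) + ... + f(xₙ)]

x_0 = 2.0000, f(x_0) = 8.000000, coefficient = 1
x_1 = 2.5625, f(x_1) = 16.826416, coefficient = 2
x_2 = 3.1250, f(x_2) = 30.517578, coefficient = 2
x_3 = 3.6875, f(x_3) = 50.141357, coefficient = 2
x_4 = 4.2500, f(x_4) = 76.765625, coefficient = 1

I ≈ (0.562500/2) × 279.736328 = 78.675842
Exact value: 77.563477
Error: 1.112366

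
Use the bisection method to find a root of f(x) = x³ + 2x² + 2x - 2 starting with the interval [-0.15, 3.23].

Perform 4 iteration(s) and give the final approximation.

f(x) = x³ + 2x² + 2x - 2
Initial interval: [-0.15, 3.23]

Iteration 1:
  c_1 = (-0.150000 + 3.230000)/2 = 1.540000
  f(c_1) = f(1.540000) = 9.475464
  f(a) × f(c) < 0, new interval: [-0.150000, 1.540000]
Iteration 2:
  c_2 = (-0.150000 + 1.540000)/2 = 0.695000
  f(c_2) = f(0.695000) = 0.691752
  f(a) × f(c) < 0, new interval: [-0.150000, 0.695000]
Iteration 3:
  c_3 = (-0.150000 + 0.695000)/2 = 0.272500
  f(c_3) = f(0.272500) = -1.286253
  f(a) × f(c) ≥ 0, new interval: [0.272500, 0.695000]
Iteration 4:
  c_4 = (0.272500 + 0.695000)/2 = 0.483750
  f(c_4) = f(0.483750) = -0.451268
  f(a) × f(c) ≥ 0, new interval: [0.483750, 0.695000]

After 4 iteration(s), the approximation is c_4 = 0.483750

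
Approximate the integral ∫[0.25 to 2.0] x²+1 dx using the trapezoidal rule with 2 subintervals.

f(x) = x²+1
a = 0.25, b = 2.0, n = 2
h = (b - a)/n = 0.875000

Trapezoidal rule: (h/2)[f(x₀) + 2f(x₁) + 2f(x₂) + ... + f(xₙ)]

x_0 = 0.2500, f(x_0) = 1.062500, coefficient = 1
x_1 = 1.1250, f(x_1) = 2.265625, coefficient = 2
x_2 = 2.0000, f(x_2) = 5.000000, coefficient = 1

I ≈ (0.875000/2) × 10.593750 = 4.634766
Exact value: 4.411458
Error: 0.223307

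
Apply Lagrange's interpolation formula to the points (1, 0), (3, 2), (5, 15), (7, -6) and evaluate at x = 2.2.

Lagrange interpolation formula:
P(x) = Σ yᵢ × Lᵢ(x)
where Lᵢ(x) = Π_{j≠i} (x - xⱼ)/(xᵢ - xⱼ)

L_0(2.2) = (2.2 - 3)/(1 - 3) × (2.2 - 5)/(1 - 5) × (2.2 - 7)/(1 - 7) = 0.224000
L_1(2.2) = (2.2 - 1)/(3 - 1) × (2.2 - 5)/(3 - 5) × (2.2 - 7)/(3 - 7) = 1.008000
L_2(2.2) = (2.2 - 1)/(5 - 1) × (2.2 - 3)/(5 - 3) × (2.2 - 7)/(5 - 7) = -0.288000
L_3(2.2) = (2.2 - 1)/(7 - 1) × (2.2 - 3)/(7 - 3) × (2.2 - 5)/(7 - 5) = 0.056000

P(2.2) = 0×L_0(2.2) + 2×L_1(2.2) + 15×L_2(2.2) + (-6)×L_3(2.2)
P(2.2) = -2.640000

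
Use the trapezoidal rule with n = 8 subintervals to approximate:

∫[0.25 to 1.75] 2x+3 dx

f(x) = 2x+3
a = 0.25, b = 1.75, n = 8
h = (b - a)/n = 0.187500

Trapezoidal rule: (h/2)[f(x₀) + 2f(x₁) + 2f(x₂) + ... + f(xₙ)]

x_0 = 0.2500, f(x_0) = 3.500000, coefficient = 1
x_1 = 0.4375, f(x_1) = 3.875000, coefficient = 2
x_2 = 0.6250, f(x_2) = 4.250000, coefficient = 2
x_3 = 0.8125, f(x_3) = 4.625000, coefficient = 2
x_4 = 1.0000, f(x_4) = 5.000000, coefficient = 2
x_5 = 1.1875, f(x_5) = 5.375000, coefficient = 2
x_6 = 1.3750, f(x_6) = 5.750000, coefficient = 2
x_7 = 1.5625, f(x_7) = 6.125000, coefficient = 2
x_8 = 1.7500, f(x_8) = 6.500000, coefficient = 1

I ≈ (0.187500/2) × 80.000000 = 7.500000
Exact value: 7.500000
Error: 0.000000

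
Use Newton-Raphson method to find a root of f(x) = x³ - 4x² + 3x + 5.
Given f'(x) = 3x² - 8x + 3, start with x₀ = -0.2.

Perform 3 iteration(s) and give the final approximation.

f(x) = x³ - 4x² + 3x + 5
f'(x) = 3x² - 8x + 3
x₀ = -0.2

Newton-Raphson formula: x_{n+1} = x_n - f(x_n)/f'(x_n)

Iteration 1:
  f(-0.200000) = 4.232000
  f'(-0.200000) = 4.720000
  x_1 = -0.200000 - 4.232000/4.720000 = -1.096610
Iteration 2:
  f(-1.096610) = -4.418779
  f'(-1.096610) = 15.380543
  x_2 = -1.096610 - (-4.418779)/15.380543 = -0.809314
Iteration 3:
  f(-0.809314) = -0.577985
  f'(-0.809314) = 11.439473
  x_3 = -0.809314 - (-0.577985)/11.439473 = -0.758788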